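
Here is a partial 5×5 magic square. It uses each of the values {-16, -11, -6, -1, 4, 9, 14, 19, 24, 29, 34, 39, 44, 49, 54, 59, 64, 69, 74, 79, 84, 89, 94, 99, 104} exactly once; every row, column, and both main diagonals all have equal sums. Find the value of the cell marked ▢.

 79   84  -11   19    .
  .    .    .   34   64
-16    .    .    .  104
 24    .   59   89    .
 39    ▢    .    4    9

69

The 25 entries sum to 1100, so each line sums to 1100/5 = 220.
Row 1: 79 + 84 + (-11) + 19 + ? = 220, so (1,5) = 49.
The remaining cell in column 1 is (2,1) = 220 − 126 = 94.
Column 4 needs 220; the known cells sum to 146, so (3,4) = 74.
Column 5: 49 + 64 + 104 + 9 + ? = 220, so (4,5) = -6.
From row 4, 220 − (24 + 59 + 89 + (-6)) gives (4,2) = 54.
Anti-diagonal: 49 + 34 + 54 + 39 + ? = 220, so (3,3) = 44.
Using row 3: -16 + 44 + 74 + 104 + ? → (3,2) = 220 − 206 = 14.
Using main diagonal: 79 + 44 + 89 + 9 + ? → (2,2) = 220 − 221 = -1.
Row 2: 94 + (-1) + 34 + 64 + ? = 220, so (2,3) = 29.
Column 2: 84 + (-1) + 14 + 54 + ? = 220, so (5,2) = 69.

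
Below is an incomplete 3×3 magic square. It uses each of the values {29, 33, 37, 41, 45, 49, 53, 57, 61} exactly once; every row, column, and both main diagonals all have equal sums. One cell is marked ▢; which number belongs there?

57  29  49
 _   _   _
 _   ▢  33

The 9 entries sum to 405, so each line sums to 405/3 = 135.
Using column 3: 49 + 33 + ? → (2,3) = 135 − 82 = 53.
Using main diagonal: 57 + 33 + ? → (2,2) = 135 − 90 = 45.
Anti-diagonal must total 135; the given cells sum to 94, so (3,1) = 41.
The remaining cell in row 2 is (2,1) = 135 − 98 = 37.
Row 3: 41 + 33 + ? = 135, so (3,2) = 61.

61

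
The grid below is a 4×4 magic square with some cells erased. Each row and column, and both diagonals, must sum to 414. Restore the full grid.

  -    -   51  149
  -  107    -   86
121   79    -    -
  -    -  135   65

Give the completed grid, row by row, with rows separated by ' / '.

Column 4 must total 414; the given cells sum to 300, so (3,4) = 114.
Row 3 must total 414; the given cells sum to 314, so (3,3) = 100.
Column 3 needs 414; the known cells sum to 286, so (2,3) = 128.
From main diagonal, 414 − (107 + 100 + 65) gives (1,1) = 142.
The remaining cell in anti-diagonal is (4,1) = 414 − 356 = 58.
Using row 1: 142 + 51 + 149 + ? → (1,2) = 414 − 342 = 72.
Row 2 must total 414; the given cells sum to 321, so (2,1) = 93.
From row 4, 414 − (58 + 135 + 65) gives (4,2) = 156.

142 72 51 149 / 93 107 128 86 / 121 79 100 114 / 58 156 135 65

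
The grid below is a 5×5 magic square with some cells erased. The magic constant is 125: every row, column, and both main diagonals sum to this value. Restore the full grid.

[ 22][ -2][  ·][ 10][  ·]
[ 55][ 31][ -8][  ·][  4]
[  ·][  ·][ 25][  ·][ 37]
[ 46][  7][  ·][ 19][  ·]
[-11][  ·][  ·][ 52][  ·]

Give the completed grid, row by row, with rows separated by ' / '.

22 -2 34 10 61 / 55 31 -8 43 4 / 13 49 25 1 37 / 46 7 58 19 -5 / -11 40 16 52 28

Using row 2: 55 + 31 + (-8) + 4 + ? → (2,4) = 125 − 82 = 43.
Column 1: 22 + 55 + 46 + (-11) + ? = 125, so (3,1) = 13.
Using column 4: 10 + 43 + 19 + 52 + ? → (3,4) = 125 − 124 = 1.
The remaining cell in main diagonal is (5,5) = 125 − 97 = 28.
Using anti-diagonal: 43 + 25 + 7 + (-11) + ? → (1,5) = 125 − 64 = 61.
From row 1, 125 − (22 + (-2) + 10 + 61) gives (1,3) = 34.
From row 3, 125 − (13 + 25 + 1 + 37) gives (3,2) = 49.
From column 2, 125 − (-2 + 31 + 49 + 7) gives (5,2) = 40.
Column 5: 61 + 4 + 37 + 28 + ? = 125, so (4,5) = -5.
Using row 4: 46 + 7 + 19 + (-5) + ? → (4,3) = 125 − 67 = 58.
Row 5 needs 125; the known cells sum to 109, so (5,3) = 16.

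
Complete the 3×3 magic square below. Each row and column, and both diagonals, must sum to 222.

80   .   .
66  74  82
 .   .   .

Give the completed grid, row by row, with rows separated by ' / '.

Column 1: 80 + 66 + ? = 222, so (3,1) = 76.
Main diagonal must total 222; the given cells sum to 154, so (3,3) = 68.
From anti-diagonal, 222 − (74 + 76) gives (1,3) = 72.
Using row 1: 80 + 72 + ? → (1,2) = 222 − 152 = 70.
Row 3: 76 + 68 + ? = 222, so (3,2) = 78.

80 70 72 / 66 74 82 / 76 78 68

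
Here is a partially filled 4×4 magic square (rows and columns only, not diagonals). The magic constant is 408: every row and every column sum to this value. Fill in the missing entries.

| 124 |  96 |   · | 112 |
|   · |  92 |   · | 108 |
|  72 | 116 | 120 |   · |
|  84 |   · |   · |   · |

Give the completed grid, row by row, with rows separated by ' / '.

124 96 76 112 / 128 92 80 108 / 72 116 120 100 / 84 104 132 88

The remaining cell in row 1 is (1,3) = 408 − 332 = 76.
Using row 3: 72 + 116 + 120 + ? → (3,4) = 408 − 308 = 100.
The remaining cell in column 1 is (2,1) = 408 − 280 = 128.
The remaining cell in column 2 is (4,2) = 408 − 304 = 104.
Column 4 needs 408; the known cells sum to 320, so (4,4) = 88.
The remaining cell in row 2 is (2,3) = 408 − 328 = 80.
The remaining cell in row 4 is (4,3) = 408 − 276 = 132.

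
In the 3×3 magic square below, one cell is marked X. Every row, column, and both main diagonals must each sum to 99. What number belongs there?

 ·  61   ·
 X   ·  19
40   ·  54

Row 3: 40 + 54 + ? = 99, so (3,2) = 5.
The remaining cell in column 2 is (2,2) = 99 − 66 = 33.
From column 3, 99 − (19 + 54) gives (1,3) = 26.
Main diagonal must total 99; the given cells sum to 87, so (1,1) = 12.
From row 2, 99 − (33 + 19) gives (2,1) = 47.

47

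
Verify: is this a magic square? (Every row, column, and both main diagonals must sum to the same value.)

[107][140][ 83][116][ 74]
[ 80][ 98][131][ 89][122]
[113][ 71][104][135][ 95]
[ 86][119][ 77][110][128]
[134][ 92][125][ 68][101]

Row 1: 107 + 140 + 83 + 116 + 74 = 520.
Row 2: 80 + 98 + 131 + 89 + 122 = 520.
Row 3: 113 + 71 + 104 + 135 + 95 = 518.
Row 4: 86 + 119 + 77 + 110 + 128 = 520.
Row 5: 134 + 92 + 125 + 68 + 101 = 520.
Column 1: 107 + 80 + 113 + 86 + 134 = 520.
Column 2: 140 + 98 + 71 + 119 + 92 = 520.
Column 3: 83 + 131 + 104 + 77 + 125 = 520.
Column 4: 116 + 89 + 135 + 110 + 68 = 518.
Column 5: 74 + 122 + 95 + 128 + 101 = 520.
Main diagonal: 107 + 98 + 104 + 110 + 101 = 520.
Anti-diagonal: 74 + 89 + 104 + 119 + 134 = 520.

No — column 5 sums to 520 but column 4 sums to 518.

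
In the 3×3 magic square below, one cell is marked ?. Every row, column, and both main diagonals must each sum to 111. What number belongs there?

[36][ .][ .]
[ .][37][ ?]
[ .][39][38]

33

Row 3 needs 111; the known cells sum to 77, so (3,1) = 34.
Using column 1: 36 + 34 + ? → (2,1) = 111 − 70 = 41.
Column 2: 37 + 39 + ? = 111, so (1,2) = 35.
Anti-diagonal: 37 + 34 + ? = 111, so (1,3) = 40.
Row 2 needs 111; the known cells sum to 78, so (2,3) = 33.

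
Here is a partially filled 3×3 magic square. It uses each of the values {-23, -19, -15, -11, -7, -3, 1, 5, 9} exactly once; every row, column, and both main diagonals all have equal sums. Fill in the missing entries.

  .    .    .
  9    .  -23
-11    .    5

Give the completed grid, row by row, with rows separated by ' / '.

The 9 entries sum to -63, so each line sums to -63/3 = -21.
Using row 2: 9 + (-23) + ? → (2,2) = -21 − (-14) = -7.
The remaining cell in row 3 is (3,2) = -21 − (-6) = -15.
The remaining cell in column 1 is (1,1) = -21 − (-2) = -19.
From column 2, -21 − (-7 + (-15)) gives (1,2) = 1.
From column 3, -21 − (-23 + 5) gives (1,3) = -3.

-19 1 -3 / 9 -7 -23 / -11 -15 5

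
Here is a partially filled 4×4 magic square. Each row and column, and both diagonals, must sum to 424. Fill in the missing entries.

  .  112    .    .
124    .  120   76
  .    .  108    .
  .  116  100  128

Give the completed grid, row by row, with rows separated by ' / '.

From row 2, 424 − (124 + 120 + 76) gives (2,2) = 104.
From row 4, 424 − (116 + 100 + 128) gives (4,1) = 80.
The remaining cell in column 2 is (3,2) = 424 − 332 = 92.
Column 3: 120 + 108 + 100 + ? = 424, so (1,3) = 96.
From main diagonal, 424 − (104 + 108 + 128) gives (1,1) = 84.
Using anti-diagonal: 120 + 92 + 80 + ? → (1,4) = 424 − 292 = 132.
From column 1, 424 − (84 + 124 + 80) gives (3,1) = 136.
Column 4 needs 424; the known cells sum to 336, so (3,4) = 88.

84 112 96 132 / 124 104 120 76 / 136 92 108 88 / 80 116 100 128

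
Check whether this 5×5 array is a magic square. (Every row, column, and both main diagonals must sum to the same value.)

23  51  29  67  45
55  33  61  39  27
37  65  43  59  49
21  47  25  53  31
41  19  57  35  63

No — column 4 sums to 253 but anti-diagonal sums to 215.

Row 1: 23 + 51 + 29 + 67 + 45 = 215.
Row 2: 55 + 33 + 61 + 39 + 27 = 215.
Row 3: 37 + 65 + 43 + 59 + 49 = 253.
Row 4: 21 + 47 + 25 + 53 + 31 = 177.
Row 5: 41 + 19 + 57 + 35 + 63 = 215.
Column 1: 23 + 55 + 37 + 21 + 41 = 177.
Column 2: 51 + 33 + 65 + 47 + 19 = 215.
Column 3: 29 + 61 + 43 + 25 + 57 = 215.
Column 4: 67 + 39 + 59 + 53 + 35 = 253.
Column 5: 45 + 27 + 49 + 31 + 63 = 215.
Main diagonal: 23 + 33 + 43 + 53 + 63 = 215.
Anti-diagonal: 45 + 39 + 43 + 47 + 41 = 215.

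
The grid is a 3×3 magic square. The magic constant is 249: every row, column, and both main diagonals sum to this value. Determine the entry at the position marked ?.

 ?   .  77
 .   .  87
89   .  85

81

Row 3: 89 + 85 + ? = 249, so (3,2) = 75.
Using anti-diagonal: 77 + 89 + ? → (2,2) = 249 − 166 = 83.
The remaining cell in row 2 is (2,1) = 249 − 170 = 79.
The remaining cell in column 1 is (1,1) = 249 − 168 = 81.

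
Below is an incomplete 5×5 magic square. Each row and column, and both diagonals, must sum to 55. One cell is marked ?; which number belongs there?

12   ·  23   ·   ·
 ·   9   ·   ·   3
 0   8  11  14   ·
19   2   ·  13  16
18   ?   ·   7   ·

From row 3, 55 − (0 + 8 + 11 + 14) gives (3,5) = 22.
Row 4 must total 55; the given cells sum to 50, so (4,3) = 5.
The remaining cell in column 1 is (2,1) = 55 − 49 = 6.
Main diagonal needs 55; the known cells sum to 45, so (5,5) = 10.
Column 5: 3 + 22 + 16 + 10 + ? = 55, so (1,5) = 4.
From anti-diagonal, 55 − (4 + 11 + 2 + 18) gives (2,4) = 20.
The remaining cell in row 2 is (2,3) = 55 − 38 = 17.
Using column 3: 23 + 17 + 11 + 5 + ? → (5,3) = 55 − 56 = -1.
The remaining cell in column 4 is (1,4) = 55 − 54 = 1.
The remaining cell in row 1 is (1,2) = 55 − 40 = 15.
Using row 5: 18 + (-1) + 7 + 10 + ? → (5,2) = 55 − 34 = 21.

21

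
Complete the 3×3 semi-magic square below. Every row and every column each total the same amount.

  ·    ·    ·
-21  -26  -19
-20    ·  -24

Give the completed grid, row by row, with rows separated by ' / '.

Row 2 is already complete: -21 + -26 + -19 = -66, so that is the magic constant.
The remaining cell in row 3 is (3,2) = -66 − (-44) = -22.
Column 1: -21 + (-20) + ? = -66, so (1,1) = -25.
Column 2: -26 + (-22) + ? = -66, so (1,2) = -18.
Column 3: -19 + (-24) + ? = -66, so (1,3) = -23.

-25 -18 -23 / -21 -26 -19 / -20 -22 -24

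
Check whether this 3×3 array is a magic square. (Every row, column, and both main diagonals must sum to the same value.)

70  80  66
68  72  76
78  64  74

Yes

Row 1: 70 + 80 + 66 = 216.
Row 2: 68 + 72 + 76 = 216.
Row 3: 78 + 64 + 74 = 216.
Column 1: 70 + 68 + 78 = 216.
Column 2: 80 + 72 + 64 = 216.
Column 3: 66 + 76 + 74 = 216.
Main diagonal: 70 + 72 + 74 = 216.
Anti-diagonal: 66 + 72 + 78 = 216.
All lines sum to 216.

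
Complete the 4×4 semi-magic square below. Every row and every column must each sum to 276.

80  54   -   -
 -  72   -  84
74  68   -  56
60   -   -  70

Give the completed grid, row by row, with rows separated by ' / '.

80 54 76 66 / 62 72 58 84 / 74 68 78 56 / 60 82 64 70

Using row 3: 74 + 68 + 56 + ? → (3,3) = 276 − 198 = 78.
The remaining cell in column 1 is (2,1) = 276 − 214 = 62.
Column 2 needs 276; the known cells sum to 194, so (4,2) = 82.
From column 4, 276 − (84 + 56 + 70) gives (1,4) = 66.
From row 1, 276 − (80 + 54 + 66) gives (1,3) = 76.
Row 2 needs 276; the known cells sum to 218, so (2,3) = 58.
Row 4 must total 276; the given cells sum to 212, so (4,3) = 64.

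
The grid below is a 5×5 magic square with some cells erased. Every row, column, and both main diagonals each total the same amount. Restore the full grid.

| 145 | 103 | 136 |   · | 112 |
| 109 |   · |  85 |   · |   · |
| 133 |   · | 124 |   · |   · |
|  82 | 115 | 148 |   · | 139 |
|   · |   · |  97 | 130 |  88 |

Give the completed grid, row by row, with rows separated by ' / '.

145 103 136 94 112 / 109 127 85 118 151 / 133 91 124 142 100 / 82 115 148 106 139 / 121 154 97 130 88

Column 3 is already complete: 136 + 85 + 124 + 148 + 97 = 590, so that is the magic constant.
Row 1: 145 + 103 + 136 + 112 + ? = 590, so (1,4) = 94.
Row 4: 82 + 115 + 148 + 139 + ? = 590, so (4,4) = 106.
From column 1, 590 − (145 + 109 + 133 + 82) gives (5,1) = 121.
Using main diagonal: 145 + 124 + 106 + 88 + ? → (2,2) = 590 − 463 = 127.
Using anti-diagonal: 112 + 124 + 115 + 121 + ? → (2,4) = 590 − 472 = 118.
The remaining cell in row 2 is (2,5) = 590 − 439 = 151.
From row 5, 590 − (121 + 97 + 130 + 88) gives (5,2) = 154.
The remaining cell in column 2 is (3,2) = 590 − 499 = 91.
Column 4 needs 590; the known cells sum to 448, so (3,4) = 142.
Using column 5: 112 + 151 + 139 + 88 + ? → (3,5) = 590 − 490 = 100.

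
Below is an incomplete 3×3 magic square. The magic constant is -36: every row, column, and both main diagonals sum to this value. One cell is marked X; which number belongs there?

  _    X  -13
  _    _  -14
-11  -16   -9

-8

Anti-diagonal: -13 + (-11) + ? = -36, so (2,2) = -12.
The remaining cell in row 2 is (2,1) = -36 − (-26) = -10.
From column 1, -36 − (-10 + (-11)) gives (1,1) = -15.
Column 2 needs -36; the known cells sum to -28, so (1,2) = -8.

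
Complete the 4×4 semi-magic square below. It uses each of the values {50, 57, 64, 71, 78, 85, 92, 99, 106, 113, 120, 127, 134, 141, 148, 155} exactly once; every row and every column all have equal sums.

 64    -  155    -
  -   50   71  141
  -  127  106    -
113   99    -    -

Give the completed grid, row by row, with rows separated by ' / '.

The 16 entries sum to 1640, so each line sums to 1640/4 = 410.
Row 2 must total 410; the given cells sum to 262, so (2,1) = 148.
The remaining cell in column 1 is (3,1) = 410 − 325 = 85.
From column 2, 410 − (50 + 127 + 99) gives (1,2) = 134.
Column 3 needs 410; the known cells sum to 332, so (4,3) = 78.
Row 1 needs 410; the known cells sum to 353, so (1,4) = 57.
Row 3: 85 + 127 + 106 + ? = 410, so (3,4) = 92.
Row 4 needs 410; the known cells sum to 290, so (4,4) = 120.

64 134 155 57 / 148 50 71 141 / 85 127 106 92 / 113 99 78 120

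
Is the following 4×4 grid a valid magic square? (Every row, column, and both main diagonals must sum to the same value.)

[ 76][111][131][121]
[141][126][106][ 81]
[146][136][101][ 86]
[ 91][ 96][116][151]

No — row 3 sums to 469 but row 1 sums to 439.

Row 1: 76 + 111 + 131 + 121 = 439.
Row 2: 141 + 126 + 106 + 81 = 454.
Row 3: 146 + 136 + 101 + 86 = 469.
Row 4: 91 + 96 + 116 + 151 = 454.
Column 1: 76 + 141 + 146 + 91 = 454.
Column 2: 111 + 126 + 136 + 96 = 469.
Column 3: 131 + 106 + 101 + 116 = 454.
Column 4: 121 + 81 + 86 + 151 = 439.
Main diagonal: 76 + 126 + 101 + 151 = 454.
Anti-diagonal: 121 + 106 + 136 + 91 = 454.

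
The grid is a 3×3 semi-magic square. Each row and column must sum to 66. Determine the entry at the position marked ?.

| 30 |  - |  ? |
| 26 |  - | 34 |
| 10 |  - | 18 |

14

From row 2, 66 − (26 + 34) gives (2,2) = 6.
Using row 3: 10 + 18 + ? → (3,2) = 66 − 28 = 38.
Using column 2: 6 + 38 + ? → (1,2) = 66 − 44 = 22.
Column 3: 34 + 18 + ? = 66, so (1,3) = 14.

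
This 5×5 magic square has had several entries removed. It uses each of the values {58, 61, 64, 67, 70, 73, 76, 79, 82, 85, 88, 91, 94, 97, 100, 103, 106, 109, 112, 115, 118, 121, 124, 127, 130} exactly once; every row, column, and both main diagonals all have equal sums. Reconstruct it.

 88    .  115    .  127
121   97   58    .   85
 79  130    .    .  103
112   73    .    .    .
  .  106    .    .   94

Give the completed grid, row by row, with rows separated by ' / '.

88 64 115 76 127 / 121 97 58 109 85 / 79 130 91 67 103 / 112 73 124 100 61 / 70 106 82 118 94

The 25 entries sum to 2350, so each line sums to 2350/5 = 470.
Using row 2: 121 + 97 + 58 + 85 + ? → (2,4) = 470 − 361 = 109.
Column 1: 88 + 121 + 79 + 112 + ? = 470, so (5,1) = 70.
From column 2, 470 − (97 + 130 + 73 + 106) gives (1,2) = 64.
Using column 5: 127 + 85 + 103 + 94 + ? → (4,5) = 470 − 409 = 61.
Using anti-diagonal: 127 + 109 + 73 + 70 + ? → (3,3) = 470 − 379 = 91.
The remaining cell in row 1 is (1,4) = 470 − 394 = 76.
The remaining cell in row 3 is (3,4) = 470 − 403 = 67.
Main diagonal needs 470; the known cells sum to 370, so (4,4) = 100.
From row 4, 470 − (112 + 73 + 100 + 61) gives (4,3) = 124.
Using column 3: 115 + 58 + 91 + 124 + ? → (5,3) = 470 − 388 = 82.
From column 4, 470 − (76 + 109 + 67 + 100) gives (5,4) = 118.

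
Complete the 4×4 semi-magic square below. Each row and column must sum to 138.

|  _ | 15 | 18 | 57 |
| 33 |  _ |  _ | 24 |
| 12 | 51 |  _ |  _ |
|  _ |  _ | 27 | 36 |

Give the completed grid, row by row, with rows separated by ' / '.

48 15 18 57 / 33 42 39 24 / 12 51 54 21 / 45 30 27 36

Using row 1: 15 + 18 + 57 + ? → (1,1) = 138 − 90 = 48.
The remaining cell in column 1 is (4,1) = 138 − 93 = 45.
Using column 4: 57 + 24 + 36 + ? → (3,4) = 138 − 117 = 21.
From row 3, 138 − (12 + 51 + 21) gives (3,3) = 54.
Row 4: 45 + 27 + 36 + ? = 138, so (4,2) = 30.
Column 2: 15 + 51 + 30 + ? = 138, so (2,2) = 42.
Column 3 must total 138; the given cells sum to 99, so (2,3) = 39.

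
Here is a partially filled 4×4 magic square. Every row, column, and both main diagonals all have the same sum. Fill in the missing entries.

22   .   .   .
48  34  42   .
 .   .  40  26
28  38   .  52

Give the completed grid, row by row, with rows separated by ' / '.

22 44 36 46 / 48 34 42 24 / 50 32 40 26 / 28 38 30 52

Main diagonal is already complete: 22 + 34 + 40 + 52 = 148, so that is the magic constant.
Row 2 needs 148; the known cells sum to 124, so (2,4) = 24.
The remaining cell in row 4 is (4,3) = 148 − 118 = 30.
Using column 1: 22 + 48 + 28 + ? → (3,1) = 148 − 98 = 50.
The remaining cell in column 3 is (1,3) = 148 − 112 = 36.
Using column 4: 24 + 26 + 52 + ? → (1,4) = 148 − 102 = 46.
The remaining cell in anti-diagonal is (3,2) = 148 − 116 = 32.
Row 1: 22 + 36 + 46 + ? = 148, so (1,2) = 44.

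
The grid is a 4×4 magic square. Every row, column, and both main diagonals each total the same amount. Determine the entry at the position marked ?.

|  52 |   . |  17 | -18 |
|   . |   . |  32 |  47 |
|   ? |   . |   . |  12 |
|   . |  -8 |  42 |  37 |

Column 4 is complete and sums to 78; that is the magic constant.
Row 1: 52 + 17 + (-18) + ? = 78, so (1,2) = 27.
From row 4, 78 − (-8 + 42 + 37) gives (4,1) = 7.
Using column 3: 17 + 32 + 42 + ? → (3,3) = 78 − 91 = -13.
Main diagonal must total 78; the given cells sum to 76, so (2,2) = 2.
From anti-diagonal, 78 − (-18 + 32 + 7) gives (3,2) = 57.
Row 2 must total 78; the given cells sum to 81, so (2,1) = -3.
Row 3 needs 78; the known cells sum to 56, so (3,1) = 22.

22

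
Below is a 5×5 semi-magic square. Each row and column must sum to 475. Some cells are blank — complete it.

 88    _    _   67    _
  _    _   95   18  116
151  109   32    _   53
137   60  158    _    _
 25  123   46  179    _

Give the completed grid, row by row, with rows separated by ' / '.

From row 3, 475 − (151 + 109 + 32 + 53) gives (3,4) = 130.
Row 5 needs 475; the known cells sum to 373, so (5,5) = 102.
Column 1 needs 475; the known cells sum to 401, so (2,1) = 74.
From column 3, 475 − (95 + 32 + 158 + 46) gives (1,3) = 144.
Using column 4: 67 + 18 + 130 + 179 + ? → (4,4) = 475 − 394 = 81.
From row 2, 475 − (74 + 95 + 18 + 116) gives (2,2) = 172.
Row 4: 137 + 60 + 158 + 81 + ? = 475, so (4,5) = 39.
Column 2: 172 + 109 + 60 + 123 + ? = 475, so (1,2) = 11.
Column 5: 116 + 53 + 39 + 102 + ? = 475, so (1,5) = 165.

88 11 144 67 165 / 74 172 95 18 116 / 151 109 32 130 53 / 137 60 158 81 39 / 25 123 46 179 102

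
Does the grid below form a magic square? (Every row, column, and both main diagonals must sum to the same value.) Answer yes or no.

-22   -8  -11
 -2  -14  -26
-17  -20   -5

No — column 2 sums to -42 but row 1 sums to -41.

Row 1: -22 + (-8) + (-11) = -41.
Row 2: -2 + (-14) + (-26) = -42.
Row 3: -17 + (-20) + (-5) = -42.
Column 1: -22 + (-2) + (-17) = -41.
Column 2: -8 + (-14) + (-20) = -42.
Column 3: -11 + (-26) + (-5) = -42.
Main diagonal: -22 + (-14) + (-5) = -41.
Anti-diagonal: -11 + (-14) + (-17) = -42.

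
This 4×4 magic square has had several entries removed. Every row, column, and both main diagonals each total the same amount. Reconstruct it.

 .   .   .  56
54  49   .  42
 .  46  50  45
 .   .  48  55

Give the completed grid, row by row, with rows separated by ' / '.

Column 4 is already complete: 56 + 42 + 45 + 55 = 198, so that is the magic constant.
Row 2 must total 198; the given cells sum to 145, so (2,3) = 53.
From row 3, 198 − (46 + 50 + 45) gives (3,1) = 57.
From column 3, 198 − (53 + 50 + 48) gives (1,3) = 47.
Using main diagonal: 49 + 50 + 55 + ? → (1,1) = 198 − 154 = 44.
Using anti-diagonal: 56 + 53 + 46 + ? → (4,1) = 198 − 155 = 43.
Row 1 needs 198; the known cells sum to 147, so (1,2) = 51.
From row 4, 198 − (43 + 48 + 55) gives (4,2) = 52.

44 51 47 56 / 54 49 53 42 / 57 46 50 45 / 43 52 48 55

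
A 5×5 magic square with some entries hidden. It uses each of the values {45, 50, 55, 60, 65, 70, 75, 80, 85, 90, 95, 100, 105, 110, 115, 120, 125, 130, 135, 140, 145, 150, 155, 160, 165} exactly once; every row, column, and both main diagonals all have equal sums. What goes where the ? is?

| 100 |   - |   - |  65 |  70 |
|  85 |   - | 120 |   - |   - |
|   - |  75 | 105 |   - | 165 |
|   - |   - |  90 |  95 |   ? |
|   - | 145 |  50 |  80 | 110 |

125

The 25 entries sum to 2625, so each line sums to 2625/5 = 525.
The remaining cell in row 5 is (5,1) = 525 − 385 = 140.
The remaining cell in column 3 is (1,3) = 525 − 365 = 160.
The remaining cell in main diagonal is (2,2) = 525 − 410 = 115.
From row 1, 525 − (100 + 160 + 65 + 70) gives (1,2) = 130.
From column 2, 525 − (130 + 115 + 75 + 145) gives (4,2) = 60.
Using anti-diagonal: 70 + 105 + 60 + 140 + ? → (2,4) = 525 − 375 = 150.
Row 2 must total 525; the given cells sum to 470, so (2,5) = 55.
Column 4 must total 525; the given cells sum to 390, so (3,4) = 135.
Using column 5: 70 + 55 + 165 + 110 + ? → (4,5) = 525 − 400 = 125.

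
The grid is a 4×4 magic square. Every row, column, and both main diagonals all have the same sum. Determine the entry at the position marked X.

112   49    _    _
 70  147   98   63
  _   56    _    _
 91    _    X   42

119

Row 2 is complete and sums to 378; that is the magic constant.
The remaining cell in column 1 is (3,1) = 378 − 273 = 105.
Using column 2: 49 + 147 + 56 + ? → (4,2) = 378 − 252 = 126.
Main diagonal needs 378; the known cells sum to 301, so (3,3) = 77.
Anti-diagonal: 98 + 56 + 91 + ? = 378, so (1,4) = 133.
Row 1 must total 378; the given cells sum to 294, so (1,3) = 84.
Using row 3: 105 + 56 + 77 + ? → (3,4) = 378 − 238 = 140.
From row 4, 378 − (91 + 126 + 42) gives (4,3) = 119.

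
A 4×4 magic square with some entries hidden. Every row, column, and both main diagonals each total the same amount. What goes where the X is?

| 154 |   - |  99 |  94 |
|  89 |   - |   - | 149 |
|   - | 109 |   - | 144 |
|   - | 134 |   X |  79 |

Column 4 is complete and sums to 466; that is the magic constant.
Using row 1: 154 + 99 + 94 + ? → (1,2) = 466 − 347 = 119.
Column 2 must total 466; the given cells sum to 362, so (2,2) = 104.
Main diagonal must total 466; the given cells sum to 337, so (3,3) = 129.
Row 2 needs 466; the known cells sum to 342, so (2,3) = 124.
Row 3 must total 466; the given cells sum to 382, so (3,1) = 84.
Column 1 must total 466; the given cells sum to 327, so (4,1) = 139.
Column 3 needs 466; the known cells sum to 352, so (4,3) = 114.

114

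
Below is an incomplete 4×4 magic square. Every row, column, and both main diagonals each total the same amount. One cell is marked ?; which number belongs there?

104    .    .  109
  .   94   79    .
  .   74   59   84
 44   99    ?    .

114

Anti-diagonal is complete and sums to 306; that is the magic constant.
Row 3: 74 + 59 + 84 + ? = 306, so (3,1) = 89.
Column 1 must total 306; the given cells sum to 237, so (2,1) = 69.
From column 2, 306 − (94 + 74 + 99) gives (1,2) = 39.
Main diagonal must total 306; the given cells sum to 257, so (4,4) = 49.
Row 1 needs 306; the known cells sum to 252, so (1,3) = 54.
Row 2 must total 306; the given cells sum to 242, so (2,4) = 64.
Using row 4: 44 + 99 + 49 + ? → (4,3) = 306 − 192 = 114.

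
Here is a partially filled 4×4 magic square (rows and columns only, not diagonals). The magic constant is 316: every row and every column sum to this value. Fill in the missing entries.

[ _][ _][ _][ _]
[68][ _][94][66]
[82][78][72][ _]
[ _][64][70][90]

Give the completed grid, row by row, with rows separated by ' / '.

74 86 80 76 / 68 88 94 66 / 82 78 72 84 / 92 64 70 90

Row 2: 68 + 94 + 66 + ? = 316, so (2,2) = 88.
Using row 3: 82 + 78 + 72 + ? → (3,4) = 316 − 232 = 84.
Row 4 needs 316; the known cells sum to 224, so (4,1) = 92.
Column 1 must total 316; the given cells sum to 242, so (1,1) = 74.
Column 2 needs 316; the known cells sum to 230, so (1,2) = 86.
Column 3 must total 316; the given cells sum to 236, so (1,3) = 80.
Using column 4: 66 + 84 + 90 + ? → (1,4) = 316 − 240 = 76.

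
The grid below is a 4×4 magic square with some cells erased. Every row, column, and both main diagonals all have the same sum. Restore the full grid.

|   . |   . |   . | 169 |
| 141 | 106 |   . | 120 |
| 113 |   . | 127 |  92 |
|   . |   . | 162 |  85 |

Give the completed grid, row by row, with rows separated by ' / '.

Column 4 is already complete: 169 + 120 + 92 + 85 = 466, so that is the magic constant.
Row 2: 141 + 106 + 120 + ? = 466, so (2,3) = 99.
Using row 3: 113 + 127 + 92 + ? → (3,2) = 466 − 332 = 134.
Column 3: 99 + 127 + 162 + ? = 466, so (1,3) = 78.
Using main diagonal: 106 + 127 + 85 + ? → (1,1) = 466 − 318 = 148.
Anti-diagonal: 169 + 99 + 134 + ? = 466, so (4,1) = 64.
Row 1: 148 + 78 + 169 + ? = 466, so (1,2) = 71.
The remaining cell in row 4 is (4,2) = 466 − 311 = 155.

148 71 78 169 / 141 106 99 120 / 113 134 127 92 / 64 155 162 85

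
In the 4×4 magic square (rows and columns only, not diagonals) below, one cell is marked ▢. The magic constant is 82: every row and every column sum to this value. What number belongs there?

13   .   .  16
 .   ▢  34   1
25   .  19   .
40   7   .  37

Row 4 must total 82; the given cells sum to 84, so (4,3) = -2.
From column 1, 82 − (13 + 25 + 40) gives (2,1) = 4.
From column 3, 82 − (34 + 19 + (-2)) gives (1,3) = 31.
The remaining cell in column 4 is (3,4) = 82 − 54 = 28.
Using row 1: 13 + 31 + 16 + ? → (1,2) = 82 − 60 = 22.
Using row 2: 4 + 34 + 1 + ? → (2,2) = 82 − 39 = 43.

43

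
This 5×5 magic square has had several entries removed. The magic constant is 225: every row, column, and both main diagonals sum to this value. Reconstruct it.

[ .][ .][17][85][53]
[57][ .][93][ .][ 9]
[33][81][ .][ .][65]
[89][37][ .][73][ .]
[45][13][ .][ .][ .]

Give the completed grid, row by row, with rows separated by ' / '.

Column 1 needs 225; the known cells sum to 224, so (1,1) = 1.
From row 1, 225 − (1 + 17 + 85 + 53) gives (1,2) = 69.
Column 2 needs 225; the known cells sum to 200, so (2,2) = 25.
Row 2 needs 225; the known cells sum to 184, so (2,4) = 41.
Anti-diagonal needs 225; the known cells sum to 176, so (3,3) = 49.
Row 3 must total 225; the given cells sum to 228, so (3,4) = -3.
Using column 4: 85 + 41 + (-3) + 73 + ? → (5,4) = 225 − 196 = 29.
From main diagonal, 225 − (1 + 25 + 49 + 73) gives (5,5) = 77.
Row 5 needs 225; the known cells sum to 164, so (5,3) = 61.
From column 3, 225 − (17 + 93 + 49 + 61) gives (4,3) = 5.
Using column 5: 53 + 9 + 65 + 77 + ? → (4,5) = 225 − 204 = 21.

1 69 17 85 53 / 57 25 93 41 9 / 33 81 49 -3 65 / 89 37 5 73 21 / 45 13 61 29 77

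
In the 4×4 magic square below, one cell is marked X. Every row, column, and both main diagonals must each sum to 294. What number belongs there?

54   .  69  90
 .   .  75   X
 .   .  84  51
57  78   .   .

Row 1: 54 + 69 + 90 + ? = 294, so (1,2) = 81.
Using column 3: 69 + 75 + 84 + ? → (4,3) = 294 − 228 = 66.
Using anti-diagonal: 90 + 75 + 57 + ? → (3,2) = 294 − 222 = 72.
Using row 3: 72 + 84 + 51 + ? → (3,1) = 294 − 207 = 87.
Row 4 must total 294; the given cells sum to 201, so (4,4) = 93.
Column 1: 54 + 87 + 57 + ? = 294, so (2,1) = 96.
The remaining cell in column 2 is (2,2) = 294 − 231 = 63.
Column 4 must total 294; the given cells sum to 234, so (2,4) = 60.

60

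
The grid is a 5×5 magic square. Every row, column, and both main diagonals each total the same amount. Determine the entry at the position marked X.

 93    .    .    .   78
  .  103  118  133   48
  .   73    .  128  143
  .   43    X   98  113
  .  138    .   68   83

Column 5 is complete and sums to 465; that is the magic constant.
The remaining cell in row 2 is (2,1) = 465 − 402 = 63.
Column 2 must total 465; the given cells sum to 357, so (1,2) = 108.
Column 4 needs 465; the known cells sum to 427, so (1,4) = 38.
Main diagonal: 93 + 103 + 98 + 83 + ? = 465, so (3,3) = 88.
Anti-diagonal needs 465; the known cells sum to 342, so (5,1) = 123.
From row 1, 465 − (93 + 108 + 38 + 78) gives (1,3) = 148.
The remaining cell in row 3 is (3,1) = 465 − 432 = 33.
Row 5: 123 + 138 + 68 + 83 + ? = 465, so (5,3) = 53.
Column 1 must total 465; the given cells sum to 312, so (4,1) = 153.
Column 3 must total 465; the given cells sum to 407, so (4,3) = 58.

58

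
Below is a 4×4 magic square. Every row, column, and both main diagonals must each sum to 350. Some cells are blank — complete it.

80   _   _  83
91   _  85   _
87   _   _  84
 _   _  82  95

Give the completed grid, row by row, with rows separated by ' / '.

80 93 94 83 / 91 86 85 88 / 87 90 89 84 / 92 81 82 95

Using column 1: 80 + 91 + 87 + ? → (4,1) = 350 − 258 = 92.
Column 4 needs 350; the known cells sum to 262, so (2,4) = 88.
Anti-diagonal needs 350; the known cells sum to 260, so (3,2) = 90.
From row 2, 350 − (91 + 85 + 88) gives (2,2) = 86.
Row 3 needs 350; the known cells sum to 261, so (3,3) = 89.
Row 4 must total 350; the given cells sum to 269, so (4,2) = 81.
Column 2 needs 350; the known cells sum to 257, so (1,2) = 93.
Column 3: 85 + 89 + 82 + ? = 350, so (1,3) = 94.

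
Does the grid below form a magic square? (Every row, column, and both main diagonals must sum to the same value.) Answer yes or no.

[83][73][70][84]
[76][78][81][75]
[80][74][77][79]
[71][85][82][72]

Yes

Row 1: 83 + 73 + 70 + 84 = 310.
Row 2: 76 + 78 + 81 + 75 = 310.
Row 3: 80 + 74 + 77 + 79 = 310.
Row 4: 71 + 85 + 82 + 72 = 310.
Column 1: 83 + 76 + 80 + 71 = 310.
Column 2: 73 + 78 + 74 + 85 = 310.
Column 3: 70 + 81 + 77 + 82 = 310.
Column 4: 84 + 75 + 79 + 72 = 310.
Main diagonal: 83 + 78 + 77 + 72 = 310.
Anti-diagonal: 84 + 81 + 74 + 71 = 310.
All lines sum to 310.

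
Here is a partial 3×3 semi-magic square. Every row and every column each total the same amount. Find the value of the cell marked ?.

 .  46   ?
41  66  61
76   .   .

Row 2 is complete and sums to 168; that is the magic constant.
Using column 1: 41 + 76 + ? → (1,1) = 168 − 117 = 51.
Using column 2: 46 + 66 + ? → (3,2) = 168 − 112 = 56.
From row 1, 168 − (51 + 46) gives (1,3) = 71.

71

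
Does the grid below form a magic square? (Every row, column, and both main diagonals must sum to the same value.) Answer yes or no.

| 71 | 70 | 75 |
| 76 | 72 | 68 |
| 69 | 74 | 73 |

Row 1: 71 + 70 + 75 = 216.
Row 2: 76 + 72 + 68 = 216.
Row 3: 69 + 74 + 73 = 216.
Column 1: 71 + 76 + 69 = 216.
Column 2: 70 + 72 + 74 = 216.
Column 3: 75 + 68 + 73 = 216.
Main diagonal: 71 + 72 + 73 = 216.
Anti-diagonal: 75 + 72 + 69 = 216.
All lines sum to 216.

Yes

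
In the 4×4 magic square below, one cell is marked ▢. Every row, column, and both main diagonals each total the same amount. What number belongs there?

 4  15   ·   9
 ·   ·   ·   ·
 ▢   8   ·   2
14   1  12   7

11

Row 4 is complete and sums to 34; that is the magic constant.
From row 1, 34 − (4 + 15 + 9) gives (1,3) = 6.
Column 2 needs 34; the known cells sum to 24, so (2,2) = 10.
Using column 4: 9 + 2 + 7 + ? → (2,4) = 34 − 18 = 16.
Main diagonal must total 34; the given cells sum to 21, so (3,3) = 13.
From anti-diagonal, 34 − (9 + 8 + 14) gives (2,3) = 3.
Row 2 needs 34; the known cells sum to 29, so (2,1) = 5.
The remaining cell in row 3 is (3,1) = 34 − 23 = 11.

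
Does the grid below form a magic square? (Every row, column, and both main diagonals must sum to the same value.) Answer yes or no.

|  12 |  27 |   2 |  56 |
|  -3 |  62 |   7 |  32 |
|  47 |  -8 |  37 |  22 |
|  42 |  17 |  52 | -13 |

No — main diagonal sums to 98 but column 4 sums to 97.

Row 1: 12 + 27 + 2 + 56 = 97.
Row 2: -3 + 62 + 7 + 32 = 98.
Row 3: 47 + (-8) + 37 + 22 = 98.
Row 4: 42 + 17 + 52 + (-13) = 98.
Column 1: 12 + (-3) + 47 + 42 = 98.
Column 2: 27 + 62 + (-8) + 17 = 98.
Column 3: 2 + 7 + 37 + 52 = 98.
Column 4: 56 + 32 + 22 + (-13) = 97.
Main diagonal: 12 + 62 + 37 + (-13) = 98.
Anti-diagonal: 56 + 7 + (-8) + 42 = 97.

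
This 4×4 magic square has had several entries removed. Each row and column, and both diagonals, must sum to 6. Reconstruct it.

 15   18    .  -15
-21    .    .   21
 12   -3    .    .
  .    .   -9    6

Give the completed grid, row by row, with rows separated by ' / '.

From row 1, 6 − (15 + 18 + (-15)) gives (1,3) = -12.
Column 1: 15 + (-21) + 12 + ? = 6, so (4,1) = 0.
Column 4 must total 6; the given cells sum to 12, so (3,4) = -6.
Using anti-diagonal: -15 + (-3) + 0 + ? → (2,3) = 6 − (-18) = 24.
The remaining cell in row 2 is (2,2) = 6 − 24 = -18.
Row 3: 12 + (-3) + (-6) + ? = 6, so (3,3) = 3.
From row 4, 6 − (0 + (-9) + 6) gives (4,2) = 9.

15 18 -12 -15 / -21 -18 24 21 / 12 -3 3 -6 / 0 9 -9 6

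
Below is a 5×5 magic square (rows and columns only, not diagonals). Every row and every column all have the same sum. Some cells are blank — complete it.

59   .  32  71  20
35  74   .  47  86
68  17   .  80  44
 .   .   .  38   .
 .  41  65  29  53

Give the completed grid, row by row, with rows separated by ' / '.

59 83 32 71 20 / 35 74 23 47 86 / 68 17 56 80 44 / 26 50 89 38 62 / 77 41 65 29 53

Column 4 is already complete: 71 + 47 + 80 + 38 + 29 = 265, so that is the magic constant.
From row 1, 265 − (59 + 32 + 71 + 20) gives (1,2) = 83.
Row 2 needs 265; the known cells sum to 242, so (2,3) = 23.
The remaining cell in row 3 is (3,3) = 265 − 209 = 56.
From row 5, 265 − (41 + 65 + 29 + 53) gives (5,1) = 77.
The remaining cell in column 1 is (4,1) = 265 − 239 = 26.
From column 2, 265 − (83 + 74 + 17 + 41) gives (4,2) = 50.
Using column 3: 32 + 23 + 56 + 65 + ? → (4,3) = 265 − 176 = 89.
Column 5: 20 + 86 + 44 + 53 + ? = 265, so (4,5) = 62.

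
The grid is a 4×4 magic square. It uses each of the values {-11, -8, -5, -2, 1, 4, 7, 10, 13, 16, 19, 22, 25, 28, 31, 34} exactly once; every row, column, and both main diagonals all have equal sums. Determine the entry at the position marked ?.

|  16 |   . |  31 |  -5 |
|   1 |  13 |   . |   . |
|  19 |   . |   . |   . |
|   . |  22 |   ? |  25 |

-11

The 16 entries sum to 184, so each line sums to 184/4 = 46.
Row 1 must total 46; the given cells sum to 42, so (1,2) = 4.
The remaining cell in column 1 is (4,1) = 46 − 36 = 10.
From column 2, 46 − (4 + 13 + 22) gives (3,2) = 7.
Main diagonal needs 46; the known cells sum to 54, so (3,3) = -8.
Anti-diagonal: -5 + 7 + 10 + ? = 46, so (2,3) = 34.
Row 2 must total 46; the given cells sum to 48, so (2,4) = -2.
The remaining cell in row 3 is (3,4) = 46 − 18 = 28.
Row 4 needs 46; the known cells sum to 57, so (4,3) = -11.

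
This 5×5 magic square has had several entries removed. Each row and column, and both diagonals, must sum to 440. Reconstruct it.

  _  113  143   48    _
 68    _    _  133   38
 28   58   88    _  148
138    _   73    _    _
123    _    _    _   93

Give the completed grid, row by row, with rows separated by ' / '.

Row 3 must total 440; the given cells sum to 322, so (3,4) = 118.
The remaining cell in column 1 is (1,1) = 440 − 357 = 83.
Using row 1: 83 + 113 + 143 + 48 + ? → (1,5) = 440 − 387 = 53.
The remaining cell in column 5 is (4,5) = 440 − 332 = 108.
The remaining cell in anti-diagonal is (4,2) = 440 − 397 = 43.
Row 4: 138 + 43 + 73 + 108 + ? = 440, so (4,4) = 78.
Using column 4: 48 + 133 + 118 + 78 + ? → (5,4) = 440 − 377 = 63.
Main diagonal: 83 + 88 + 78 + 93 + ? = 440, so (2,2) = 98.
Row 2 must total 440; the given cells sum to 337, so (2,3) = 103.
Column 2 must total 440; the given cells sum to 312, so (5,2) = 128.
From column 3, 440 − (143 + 103 + 88 + 73) gives (5,3) = 33.

83 113 143 48 53 / 68 98 103 133 38 / 28 58 88 118 148 / 138 43 73 78 108 / 123 128 33 63 93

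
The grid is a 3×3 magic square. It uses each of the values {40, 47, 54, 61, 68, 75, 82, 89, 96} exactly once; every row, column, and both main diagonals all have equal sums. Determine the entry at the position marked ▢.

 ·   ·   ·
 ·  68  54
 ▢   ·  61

47

The 9 entries sum to 612, so each line sums to 612/3 = 204.
Row 2: 68 + 54 + ? = 204, so (2,1) = 82.
Column 3 must total 204; the given cells sum to 115, so (1,3) = 89.
Main diagonal: 68 + 61 + ? = 204, so (1,1) = 75.
Anti-diagonal must total 204; the given cells sum to 157, so (3,1) = 47.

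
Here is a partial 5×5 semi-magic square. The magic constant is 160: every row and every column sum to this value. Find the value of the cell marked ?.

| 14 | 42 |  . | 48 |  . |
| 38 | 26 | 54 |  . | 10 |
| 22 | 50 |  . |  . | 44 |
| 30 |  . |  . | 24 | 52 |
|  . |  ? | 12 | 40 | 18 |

34

From row 2, 160 − (38 + 26 + 54 + 10) gives (2,4) = 32.
From column 1, 160 − (14 + 38 + 22 + 30) gives (5,1) = 56.
Column 4 must total 160; the given cells sum to 144, so (3,4) = 16.
Using column 5: 10 + 44 + 52 + 18 + ? → (1,5) = 160 − 124 = 36.
Row 1: 14 + 42 + 48 + 36 + ? = 160, so (1,3) = 20.
Row 3 must total 160; the given cells sum to 132, so (3,3) = 28.
From row 5, 160 − (56 + 12 + 40 + 18) gives (5,2) = 34.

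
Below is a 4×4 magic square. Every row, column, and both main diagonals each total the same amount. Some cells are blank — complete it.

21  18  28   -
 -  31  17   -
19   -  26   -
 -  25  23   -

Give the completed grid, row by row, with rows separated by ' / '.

Column 3 is already complete: 28 + 17 + 26 + 23 = 94, so that is the magic constant.
Row 1: 21 + 18 + 28 + ? = 94, so (1,4) = 27.
Column 2 must total 94; the given cells sum to 74, so (3,2) = 20.
Main diagonal must total 94; the given cells sum to 78, so (4,4) = 16.
The remaining cell in anti-diagonal is (4,1) = 94 − 64 = 30.
From row 3, 94 − (19 + 20 + 26) gives (3,4) = 29.
Column 1 must total 94; the given cells sum to 70, so (2,1) = 24.
Column 4 needs 94; the known cells sum to 72, so (2,4) = 22.

21 18 28 27 / 24 31 17 22 / 19 20 26 29 / 30 25 23 16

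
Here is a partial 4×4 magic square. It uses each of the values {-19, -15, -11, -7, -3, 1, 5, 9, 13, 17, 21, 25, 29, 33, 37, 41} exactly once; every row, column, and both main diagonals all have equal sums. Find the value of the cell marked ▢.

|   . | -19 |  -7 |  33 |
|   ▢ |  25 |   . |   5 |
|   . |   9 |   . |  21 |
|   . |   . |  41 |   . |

1

The 16 entries sum to 176, so each line sums to 176/4 = 44.
The remaining cell in row 1 is (1,1) = 44 − 7 = 37.
From column 2, 44 − (-19 + 25 + 9) gives (4,2) = 29.
Column 4 needs 44; the known cells sum to 59, so (4,4) = -15.
Using main diagonal: 37 + 25 + (-15) + ? → (3,3) = 44 − 47 = -3.
Row 3 must total 44; the given cells sum to 27, so (3,1) = 17.
From row 4, 44 − (29 + 41 + (-15)) gives (4,1) = -11.
The remaining cell in column 1 is (2,1) = 44 − 43 = 1.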